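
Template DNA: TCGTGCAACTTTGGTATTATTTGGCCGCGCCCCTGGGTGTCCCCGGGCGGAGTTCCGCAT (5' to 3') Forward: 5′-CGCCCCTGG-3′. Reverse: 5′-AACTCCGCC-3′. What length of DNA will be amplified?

27 bp

The forward primer matches the template at positions 28–36.
Reverse complement of the reverse primer: GGCGGAGTT. This occurs on the top strand at positions 46–54.
The product runs from position 28 to position 54, so its length is 54 − 28 + 1 = 27 bp.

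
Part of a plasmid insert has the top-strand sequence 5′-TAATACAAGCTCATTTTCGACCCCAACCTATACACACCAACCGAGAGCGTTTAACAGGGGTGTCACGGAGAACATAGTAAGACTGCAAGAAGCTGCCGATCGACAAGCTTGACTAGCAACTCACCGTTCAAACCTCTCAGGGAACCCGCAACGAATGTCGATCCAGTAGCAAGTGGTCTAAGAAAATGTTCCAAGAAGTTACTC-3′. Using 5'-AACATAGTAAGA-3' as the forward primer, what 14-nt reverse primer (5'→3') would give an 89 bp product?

The forward primer binds at positions 71–82, so an 89 bp product ends at position 71 + 89 − 1 = 159.
The reverse primer anneals to the top strand over positions 146–159, i.e. to CCGCAACGAATGTC.
Its sequence written 5'→3' is the reverse complement: GACATTCGTTGCGG.

5'-GACATTCGTTGCGG-3'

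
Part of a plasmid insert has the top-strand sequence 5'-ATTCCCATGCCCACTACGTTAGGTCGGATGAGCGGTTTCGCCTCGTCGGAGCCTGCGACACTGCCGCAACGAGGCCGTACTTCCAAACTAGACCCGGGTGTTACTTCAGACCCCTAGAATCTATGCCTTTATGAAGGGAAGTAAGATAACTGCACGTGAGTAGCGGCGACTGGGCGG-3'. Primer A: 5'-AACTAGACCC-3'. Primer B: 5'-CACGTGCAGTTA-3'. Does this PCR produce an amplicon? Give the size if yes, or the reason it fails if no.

Yes — a 73 bp product.

Primer A (AACTAGACCC) matches the top strand at positions 86–95; it acts as a forward primer.
Primer B's reverse complement is TAACTGCACGTG, matching the top strand at positions 147–158; it acts as a reverse primer.
The 3' ends face each other across positions 86–158, giving a 73 bp product.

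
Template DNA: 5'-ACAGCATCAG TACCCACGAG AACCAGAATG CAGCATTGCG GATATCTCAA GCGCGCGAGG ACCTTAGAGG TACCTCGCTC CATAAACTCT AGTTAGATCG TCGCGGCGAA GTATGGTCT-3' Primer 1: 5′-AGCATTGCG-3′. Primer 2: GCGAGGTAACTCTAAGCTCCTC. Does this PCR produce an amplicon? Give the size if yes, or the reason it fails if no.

No product — primer 2 has no binding site in the template.

Primer 2 (GCGAGGTAACTCTAAGCTCCTC) does not match the top strand, and its reverse complement GAGGAGCTTAGAGTTACCTCGC does not match either.
With no annealing site for primer 2, no amplification occurs.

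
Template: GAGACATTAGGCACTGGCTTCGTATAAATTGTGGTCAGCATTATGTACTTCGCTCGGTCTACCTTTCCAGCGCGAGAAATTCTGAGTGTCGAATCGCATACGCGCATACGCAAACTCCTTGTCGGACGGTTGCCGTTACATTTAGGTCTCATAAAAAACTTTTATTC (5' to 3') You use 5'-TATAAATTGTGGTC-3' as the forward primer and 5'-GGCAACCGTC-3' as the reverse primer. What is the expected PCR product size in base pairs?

The forward primer matches the template at positions 23–36.
Reverse complement of the reverse primer: GACGGTTGCC. This occurs on the top strand at positions 125–134.
Amplicon spans positions 23–134: 112 bp.

112 bp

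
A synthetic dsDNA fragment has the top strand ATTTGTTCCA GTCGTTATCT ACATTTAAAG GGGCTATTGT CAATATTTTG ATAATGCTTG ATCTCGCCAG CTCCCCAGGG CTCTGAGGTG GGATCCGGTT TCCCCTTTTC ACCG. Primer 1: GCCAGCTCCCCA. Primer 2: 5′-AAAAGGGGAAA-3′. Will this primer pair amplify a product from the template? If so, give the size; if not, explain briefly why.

Yes — a 44 bp product.

Primer 1 (GCCAGCTCCCCA) matches the top strand at positions 66–77; it acts as a forward primer.
Primer 2's reverse complement is TTTCCCCTTTT, matching the top strand at positions 99–109; it acts as a reverse primer.
The 3' ends face each other across positions 66–109, giving a 44 bp product.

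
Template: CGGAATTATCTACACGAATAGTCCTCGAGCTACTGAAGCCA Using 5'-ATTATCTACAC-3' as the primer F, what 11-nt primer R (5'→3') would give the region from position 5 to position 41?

5'-TGGCTTCAGTA-3'

The product's 3' end on the top strand is position 41.
The reverse primer anneals to the top strand over positions 31–41, i.e. to TACTGAAGCCA.
Its sequence written 5'→3' is the reverse complement: TGGCTTCAGTA.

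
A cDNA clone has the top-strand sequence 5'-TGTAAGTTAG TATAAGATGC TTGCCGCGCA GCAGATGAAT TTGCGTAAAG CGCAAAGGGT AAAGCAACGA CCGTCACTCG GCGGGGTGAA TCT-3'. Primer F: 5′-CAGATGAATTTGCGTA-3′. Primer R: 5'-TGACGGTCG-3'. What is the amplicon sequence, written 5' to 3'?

The forward primer matches the template at positions 32–47.
The reverse primer's reverse complement is CGACCGTCA, which matches the template at positions 68–76.
The product is the template from position 32 through 76 (45 bp).

5'-CAGATGAATTTGCGTAAAGCGCAAAGGGTAAAGCAACGACCGTCA-3'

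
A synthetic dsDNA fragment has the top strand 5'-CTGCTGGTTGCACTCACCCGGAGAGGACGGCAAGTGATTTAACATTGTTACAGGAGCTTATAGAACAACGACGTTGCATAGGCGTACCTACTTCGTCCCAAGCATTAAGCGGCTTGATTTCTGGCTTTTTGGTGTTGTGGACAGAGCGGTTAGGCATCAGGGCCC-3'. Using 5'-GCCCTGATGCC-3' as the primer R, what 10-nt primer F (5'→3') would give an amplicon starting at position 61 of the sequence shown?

5'-TAGAACAACG-3'

The reverse primer's reverse complement GGCATCAGGGC matches the template at positions 153–163; the product starts at position 61.
The forward primer is identical to the top strand over positions 61–70: TAGAACAACG.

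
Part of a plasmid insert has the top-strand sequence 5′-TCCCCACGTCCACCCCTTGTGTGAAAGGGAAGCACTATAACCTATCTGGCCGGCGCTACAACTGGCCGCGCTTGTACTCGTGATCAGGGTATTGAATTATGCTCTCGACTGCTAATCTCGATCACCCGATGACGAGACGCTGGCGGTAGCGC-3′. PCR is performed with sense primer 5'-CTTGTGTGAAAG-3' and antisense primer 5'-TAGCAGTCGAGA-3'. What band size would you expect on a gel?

99 bp

The forward primer matches the template at positions 16–27.
Taking the reverse complement of TAGCAGTCGAGA gives TCTCGACTGCTA, found at positions 103–114 on the template; the primer anneals here to the top strand with its 3' end pointing upstream.
Amplicon spans positions 16–114: 99 bp.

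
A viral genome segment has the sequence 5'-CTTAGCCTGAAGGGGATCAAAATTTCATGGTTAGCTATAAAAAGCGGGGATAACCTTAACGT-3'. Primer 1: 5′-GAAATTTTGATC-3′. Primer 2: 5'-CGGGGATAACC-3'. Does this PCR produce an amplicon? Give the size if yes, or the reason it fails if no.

Primer 1 (GAAATTTTGATC) has reverse complement GATCAAAATTTC, which matches the top strand at positions 15–26; primer 1 anneals to the top strand there with its 3' end pointing upstream toward position 15.
Primer 2 (CGGGGATAACC) matches the top strand directly at positions 45–55; it anneals to the bottom strand with its 3' end pointing downstream toward position 55.
The 3' ends diverge (primer 1 extends toward position 1, primer 2 toward position 62), so the primers never converge on a shared product.

No product — the primers' 3' ends point away from each other.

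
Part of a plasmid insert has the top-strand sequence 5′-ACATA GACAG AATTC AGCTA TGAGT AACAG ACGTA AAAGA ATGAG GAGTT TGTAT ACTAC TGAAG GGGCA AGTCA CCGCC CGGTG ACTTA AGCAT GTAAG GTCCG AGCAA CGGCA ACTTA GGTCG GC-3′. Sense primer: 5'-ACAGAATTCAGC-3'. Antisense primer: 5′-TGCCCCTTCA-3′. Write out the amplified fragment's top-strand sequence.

5'-ACAGAATTCAGCTATGAGTAACAGACGTAAAAGAATGAGGAGTTTGTATACTACTGAAGGGGCA-3'

Scanning the template, ACAGAATTCAGC occurs at positions 7–18; this primer anneals to the bottom strand there with its 3' end pointing downstream.
The reverse primer's reverse complement is TGAAGGGGCA, which matches the template at positions 61–70.
The product is the template from position 7 through 70 (64 bp).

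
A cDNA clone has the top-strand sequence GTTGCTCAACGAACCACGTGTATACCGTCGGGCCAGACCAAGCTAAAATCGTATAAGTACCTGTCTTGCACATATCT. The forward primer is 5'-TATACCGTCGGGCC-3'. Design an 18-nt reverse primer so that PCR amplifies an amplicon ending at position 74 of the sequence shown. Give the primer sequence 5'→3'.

5'-TATGTGCAAGACAGGTAC-3'

The forward primer binds at positions 21–34; the product's 3' end on the top strand is position 74.
The reverse primer anneals to the top strand over positions 57–74, i.e. to GTACCTGTCTTGCACATA.
Its sequence written 5'→3' is the reverse complement: TATGTGCAAGACAGGTAC.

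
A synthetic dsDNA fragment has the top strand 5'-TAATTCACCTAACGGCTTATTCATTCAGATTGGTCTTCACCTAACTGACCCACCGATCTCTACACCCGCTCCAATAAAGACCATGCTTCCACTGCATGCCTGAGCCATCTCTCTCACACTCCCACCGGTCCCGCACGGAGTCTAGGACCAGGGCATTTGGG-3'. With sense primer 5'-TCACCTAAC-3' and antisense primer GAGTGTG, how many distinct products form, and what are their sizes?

The forward primer TCACCTAAC matches the top strand at positions 5–13, 37–45.
The reverse primer's reverse complement is CACACTC, matching at positions 115–121.
Each forward site pairs with the reverse site to give a product ending at position 121: sizes 117, 85 bp.

Two products: 117 bp, 85 bp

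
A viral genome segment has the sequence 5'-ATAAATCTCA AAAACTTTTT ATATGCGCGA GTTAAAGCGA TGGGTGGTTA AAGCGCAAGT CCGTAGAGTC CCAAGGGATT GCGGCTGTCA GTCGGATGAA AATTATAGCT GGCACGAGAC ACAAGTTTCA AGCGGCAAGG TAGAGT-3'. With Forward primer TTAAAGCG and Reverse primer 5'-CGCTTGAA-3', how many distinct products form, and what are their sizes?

Two products: 103 bp, 87 bp

The forward primer TTAAAGCG matches the top strand at positions 32–39, 48–55.
The reverse primer's reverse complement is TTCAAGCG, matching at positions 127–134.
Each forward site pairs with the reverse site to give a product ending at position 134: sizes 103, 87 bp.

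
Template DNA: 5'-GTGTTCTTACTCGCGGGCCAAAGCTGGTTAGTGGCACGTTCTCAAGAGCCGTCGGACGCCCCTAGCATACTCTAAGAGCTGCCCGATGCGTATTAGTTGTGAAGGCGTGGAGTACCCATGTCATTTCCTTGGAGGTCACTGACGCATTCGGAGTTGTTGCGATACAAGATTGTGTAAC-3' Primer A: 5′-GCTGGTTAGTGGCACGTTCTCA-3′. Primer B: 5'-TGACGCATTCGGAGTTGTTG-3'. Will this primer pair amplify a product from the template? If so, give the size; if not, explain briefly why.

Primer A (GCTGGTTAGTGGCACGTTCTCA) matches the top strand at positions 23–44 (3' end points downstream).
Primer B (TGACGCATTCGGAGTTGTTG) also matches the top strand directly, at positions 140–159 — its reverse complement CAACAACTCCGAATGCGTCA is not present.
Both primers anneal to the bottom strand with 3' ends pointing the same way, so neither can prime synthesis back toward the other.

No product — both primers anneal to the same strand and extend in the same direction.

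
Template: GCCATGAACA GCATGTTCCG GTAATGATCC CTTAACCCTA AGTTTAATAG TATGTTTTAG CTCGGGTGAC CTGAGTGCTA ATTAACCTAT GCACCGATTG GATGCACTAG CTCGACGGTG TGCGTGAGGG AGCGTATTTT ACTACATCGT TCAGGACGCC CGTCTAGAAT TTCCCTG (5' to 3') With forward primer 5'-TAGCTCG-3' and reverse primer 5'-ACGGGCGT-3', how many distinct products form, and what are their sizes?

Two products: 106 bp, 56 bp

The forward primer TAGCTCG matches the top strand at positions 58–64, 108–114.
The reverse primer's reverse complement is ACGCCCGT, matching at positions 156–163.
Each forward site pairs with the reverse site to give a product ending at position 163: sizes 106, 56 bp.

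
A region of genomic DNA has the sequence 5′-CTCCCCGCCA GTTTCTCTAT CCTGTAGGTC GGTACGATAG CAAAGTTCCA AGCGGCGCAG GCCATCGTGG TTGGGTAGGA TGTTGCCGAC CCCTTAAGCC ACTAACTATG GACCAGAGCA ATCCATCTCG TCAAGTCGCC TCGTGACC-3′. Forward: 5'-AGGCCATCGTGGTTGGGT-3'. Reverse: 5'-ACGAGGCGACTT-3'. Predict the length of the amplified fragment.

Forward primer AGGCCATCGTGGTTGGGT is found on the top strand at positions 59–76.
Taking the reverse complement of ACGAGGCGACTT gives AAGTCGCCTCGT, found at positions 133–144 on the template; the primer anneals here to the top strand with its 3' end pointing upstream.
Amplicon spans positions 59–144: 86 bp.

86 bp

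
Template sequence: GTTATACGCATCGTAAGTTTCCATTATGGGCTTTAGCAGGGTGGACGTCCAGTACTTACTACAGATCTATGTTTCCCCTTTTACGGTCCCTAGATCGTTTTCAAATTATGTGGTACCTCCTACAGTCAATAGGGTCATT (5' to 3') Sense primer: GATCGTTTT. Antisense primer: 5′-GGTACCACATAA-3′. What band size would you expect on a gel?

Forward primer GATCGTTTT is found on the top strand at positions 93–101.
The reverse primer's reverse complement is TTATGTGGTACC, which matches the template at positions 106–117.
Amplicon spans positions 93–117: 25 bp.

25 bp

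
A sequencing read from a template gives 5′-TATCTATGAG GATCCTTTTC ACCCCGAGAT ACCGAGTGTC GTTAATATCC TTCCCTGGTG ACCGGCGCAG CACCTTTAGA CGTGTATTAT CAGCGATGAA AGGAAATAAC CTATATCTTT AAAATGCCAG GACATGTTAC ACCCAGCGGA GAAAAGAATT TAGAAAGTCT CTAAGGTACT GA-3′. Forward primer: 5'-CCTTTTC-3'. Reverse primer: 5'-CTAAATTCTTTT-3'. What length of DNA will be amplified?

The forward primer matches the template at positions 14–20.
The reverse primer's reverse complement is AAAAGAATTTAG, which matches the template at positions 152–163.
The product runs from position 14 to position 163, so its length is 163 − 14 + 1 = 150 bp.

150 bp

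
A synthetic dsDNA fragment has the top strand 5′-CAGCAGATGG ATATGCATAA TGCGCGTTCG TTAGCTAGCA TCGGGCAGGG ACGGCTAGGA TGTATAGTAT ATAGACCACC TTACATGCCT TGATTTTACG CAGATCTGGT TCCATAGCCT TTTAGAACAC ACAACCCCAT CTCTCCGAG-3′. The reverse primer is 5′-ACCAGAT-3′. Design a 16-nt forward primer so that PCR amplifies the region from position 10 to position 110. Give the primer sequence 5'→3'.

5'-GATATGCATAATGCGC-3'

The reverse primer's reverse complement ATCTGGT matches the template at positions 104–110; the product starts at position 10.
The forward primer is identical to the top strand over positions 10–25: GATATGCATAATGCGC.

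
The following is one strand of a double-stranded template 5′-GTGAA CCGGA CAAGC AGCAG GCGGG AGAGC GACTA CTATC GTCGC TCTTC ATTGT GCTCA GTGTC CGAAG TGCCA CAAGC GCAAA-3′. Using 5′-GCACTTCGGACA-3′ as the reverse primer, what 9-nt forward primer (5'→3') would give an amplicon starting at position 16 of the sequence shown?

5'-AGCAGGCGG-3'

The reverse primer's reverse complement TGTCCGAAGTGC matches the template at positions 62–73; the product starts at position 16.
The forward primer is identical to the top strand over positions 16–24: AGCAGGCGG.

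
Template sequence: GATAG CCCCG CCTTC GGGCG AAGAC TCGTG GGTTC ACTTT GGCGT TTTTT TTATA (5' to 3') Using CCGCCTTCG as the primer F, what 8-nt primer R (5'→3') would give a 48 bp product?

The forward primer binds at positions 8–16, so a 48 bp product ends at position 8 + 48 − 1 = 55.
The reverse primer anneals to the top strand over positions 48–55, i.e. to TTTTTATA.
Its sequence written 5'→3' is the reverse complement: TATAAAAA.

5'-TATAAAAA-3'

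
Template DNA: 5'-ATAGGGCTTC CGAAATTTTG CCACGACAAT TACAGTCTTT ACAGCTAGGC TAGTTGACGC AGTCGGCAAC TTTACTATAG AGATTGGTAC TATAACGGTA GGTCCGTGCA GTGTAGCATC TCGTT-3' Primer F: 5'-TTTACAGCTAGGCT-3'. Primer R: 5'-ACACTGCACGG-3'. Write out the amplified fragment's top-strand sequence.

The forward primer matches the template at positions 38–51.
Taking the reverse complement of ACACTGCACGG gives CCGTGCAGTGT, found at positions 104–114 on the template; the primer anneals here to the top strand with its 3' end pointing upstream.
The product is the template from position 38 through 114 (77 bp).

5'-TTTACAGCTAGGCTAGTTGACGCAGTCGGCAACTTTACTATAGAGATTGGTACTATAACGGTAGGTCCGTGCAGTGT-3'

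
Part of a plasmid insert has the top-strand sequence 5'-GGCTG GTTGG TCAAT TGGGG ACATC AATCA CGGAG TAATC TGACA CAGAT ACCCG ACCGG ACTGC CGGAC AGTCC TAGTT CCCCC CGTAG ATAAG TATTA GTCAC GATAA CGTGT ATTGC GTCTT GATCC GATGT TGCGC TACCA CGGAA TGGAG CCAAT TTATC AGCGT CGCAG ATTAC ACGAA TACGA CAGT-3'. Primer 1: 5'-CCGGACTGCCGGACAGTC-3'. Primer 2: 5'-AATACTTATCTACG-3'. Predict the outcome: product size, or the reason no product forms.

Yes — a 43 bp product.

Primer 1 (CCGGACTGCCGGACAGTC) matches the top strand at positions 57–74; it acts as a forward primer.
Primer 2's reverse complement is CGTAGATAAGTATT, matching the top strand at positions 86–99; it acts as a reverse primer.
The 3' ends face each other across positions 57–99, giving a 43 bp product.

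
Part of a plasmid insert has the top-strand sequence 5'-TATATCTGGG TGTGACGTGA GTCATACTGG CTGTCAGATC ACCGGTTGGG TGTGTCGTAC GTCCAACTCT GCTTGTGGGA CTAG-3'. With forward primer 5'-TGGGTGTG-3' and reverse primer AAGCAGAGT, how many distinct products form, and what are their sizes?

Two products: 68 bp, 28 bp

The forward primer TGGGTGTG matches the top strand at positions 7–14, 47–54.
The reverse primer's reverse complement is ACTCTGCTT, matching at positions 66–74.
Each forward site pairs with the reverse site to give a product ending at position 74: sizes 68, 28 bp.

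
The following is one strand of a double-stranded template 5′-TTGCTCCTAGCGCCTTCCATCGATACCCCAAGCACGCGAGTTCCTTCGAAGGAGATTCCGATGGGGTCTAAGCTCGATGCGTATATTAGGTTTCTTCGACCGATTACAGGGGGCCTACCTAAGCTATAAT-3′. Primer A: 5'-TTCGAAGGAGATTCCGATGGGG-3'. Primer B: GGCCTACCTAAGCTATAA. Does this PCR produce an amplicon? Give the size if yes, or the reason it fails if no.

Primer A (TTCGAAGGAGATTCCGATGGGG) matches the top strand at positions 45–66 (3' end points downstream).
Primer B (GGCCTACCTAAGCTATAA) also matches the top strand directly, at positions 112–129 — its reverse complement TTATAGCTTAGGTAGGCC is not present.
Both primers anneal to the bottom strand with 3' ends pointing the same way, so neither can prime synthesis back toward the other.

No product — both primers anneal to the same strand and extend in the same direction.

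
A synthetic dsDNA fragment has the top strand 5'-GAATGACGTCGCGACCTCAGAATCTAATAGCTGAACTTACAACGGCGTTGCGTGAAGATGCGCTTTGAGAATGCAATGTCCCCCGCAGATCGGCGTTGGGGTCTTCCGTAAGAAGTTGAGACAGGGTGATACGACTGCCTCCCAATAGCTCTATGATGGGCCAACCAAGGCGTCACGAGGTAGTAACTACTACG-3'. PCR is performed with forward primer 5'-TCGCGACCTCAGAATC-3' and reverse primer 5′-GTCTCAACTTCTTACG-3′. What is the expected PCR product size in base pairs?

Scanning the template, TCGCGACCTCAGAATC occurs at positions 9–24; this primer anneals to the bottom strand there with its 3' end pointing downstream.
Reverse complement of the reverse primer: CGTAAGAAGTTGAGAC. This occurs on the top strand at positions 107–122.
Amplicon spans positions 9–122: 114 bp.

114 bp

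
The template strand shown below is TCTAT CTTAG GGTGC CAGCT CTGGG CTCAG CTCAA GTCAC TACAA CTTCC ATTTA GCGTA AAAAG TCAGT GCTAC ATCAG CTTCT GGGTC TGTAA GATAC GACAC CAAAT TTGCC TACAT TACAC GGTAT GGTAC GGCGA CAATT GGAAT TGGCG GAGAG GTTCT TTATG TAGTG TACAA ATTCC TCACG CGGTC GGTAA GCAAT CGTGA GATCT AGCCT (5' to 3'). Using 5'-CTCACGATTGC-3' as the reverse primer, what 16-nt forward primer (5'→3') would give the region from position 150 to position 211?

The reverse primer's reverse complement GCAATCGTGAG matches the template at positions 201–211; the product starts at position 150.
The forward primer is identical to the top strand over positions 150–165: TTGGCGGAGAGGTTCT.

5'-TTGGCGGAGAGGTTCT-3'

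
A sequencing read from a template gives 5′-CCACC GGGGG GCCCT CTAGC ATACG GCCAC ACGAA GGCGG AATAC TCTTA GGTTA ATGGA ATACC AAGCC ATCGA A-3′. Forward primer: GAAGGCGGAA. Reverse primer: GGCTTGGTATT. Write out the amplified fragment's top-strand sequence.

Scanning the template, GAAGGCGGAA occurs at positions 33–42; this primer anneals to the bottom strand there with its 3' end pointing downstream.
The reverse primer's reverse complement is AATACCAAGCC, which matches the template at positions 60–70.
The product is the template from position 33 through 70 (38 bp).

5'-GAAGGCGGAATACTCTTAGGTTAATGGAATACCAAGCC-3'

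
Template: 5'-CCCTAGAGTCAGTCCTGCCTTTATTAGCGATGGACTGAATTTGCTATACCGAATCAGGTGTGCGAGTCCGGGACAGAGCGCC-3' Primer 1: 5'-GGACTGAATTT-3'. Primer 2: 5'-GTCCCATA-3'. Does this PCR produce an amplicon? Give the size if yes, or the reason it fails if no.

Primer 2 (GTCCCATA) does not match the top strand, and its reverse complement TATGGGAC does not match either.
With no annealing site for primer 2, no amplification occurs.

No product — primer 2 has no binding site in the template.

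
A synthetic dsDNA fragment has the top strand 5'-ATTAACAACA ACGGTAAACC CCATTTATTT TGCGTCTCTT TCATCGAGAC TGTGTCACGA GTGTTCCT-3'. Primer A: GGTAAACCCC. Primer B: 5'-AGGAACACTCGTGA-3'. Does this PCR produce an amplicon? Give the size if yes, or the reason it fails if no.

Primer A (GGTAAACCCC) matches the top strand at positions 13–22; it acts as a forward primer.
Primer B's reverse complement is TCACGAGTGTTCCT, matching the top strand at positions 55–68; it acts as a reverse primer.
The 3' ends face each other across positions 13–68, giving a 56 bp product.

Yes — a 56 bp product.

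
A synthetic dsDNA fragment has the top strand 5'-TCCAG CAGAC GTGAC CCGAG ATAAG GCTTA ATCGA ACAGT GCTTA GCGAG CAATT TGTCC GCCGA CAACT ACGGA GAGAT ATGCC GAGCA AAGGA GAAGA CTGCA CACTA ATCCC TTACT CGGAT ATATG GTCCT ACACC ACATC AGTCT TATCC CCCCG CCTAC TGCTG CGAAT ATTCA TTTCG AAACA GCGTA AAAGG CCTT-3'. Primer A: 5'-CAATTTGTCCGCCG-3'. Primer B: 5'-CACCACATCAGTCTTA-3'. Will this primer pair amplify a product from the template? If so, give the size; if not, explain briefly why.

Primer A (CAATTTGTCCGCCG) matches the top strand at positions 51–64 (3' end points downstream).
Primer B (CACCACATCAGTCTTA) also matches the top strand directly, at positions 137–152 — its reverse complement TAAGACTGATGTGGTG is not present.
Both primers anneal to the bottom strand with 3' ends pointing the same way, so neither can prime synthesis back toward the other.

No product — both primers anneal to the same strand and extend in the same direction.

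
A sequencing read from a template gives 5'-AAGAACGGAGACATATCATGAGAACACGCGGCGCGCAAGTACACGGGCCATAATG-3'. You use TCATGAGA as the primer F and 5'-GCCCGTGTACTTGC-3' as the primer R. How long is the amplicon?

33 bp

Forward primer TCATGAGA is found on the top strand at positions 16–23.
Reverse complement of the reverse primer: GCAAGTACACGGGC. This occurs on the top strand at positions 35–48.
Amplicon spans positions 16–48: 33 bp.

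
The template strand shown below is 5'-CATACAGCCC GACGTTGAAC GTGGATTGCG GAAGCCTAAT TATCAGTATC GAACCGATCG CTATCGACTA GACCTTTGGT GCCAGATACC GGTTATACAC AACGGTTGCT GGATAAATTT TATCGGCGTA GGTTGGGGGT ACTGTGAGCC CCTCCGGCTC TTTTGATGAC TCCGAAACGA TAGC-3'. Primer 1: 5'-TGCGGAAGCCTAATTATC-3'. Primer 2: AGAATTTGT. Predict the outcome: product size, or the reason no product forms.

No product — primer 2 has no binding site in the template.

Primer 2 (AGAATTTGT) does not match the top strand, and its reverse complement ACAAATTCT does not match either.
With no annealing site for primer 2, no amplification occurs.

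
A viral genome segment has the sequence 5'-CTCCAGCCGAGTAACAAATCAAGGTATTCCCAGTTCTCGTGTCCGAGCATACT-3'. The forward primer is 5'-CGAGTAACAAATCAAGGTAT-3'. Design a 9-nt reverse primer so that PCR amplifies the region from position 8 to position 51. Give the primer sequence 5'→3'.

The product's 3' end on the top strand is position 51.
The reverse primer anneals to the top strand over positions 43–51, i.e. to CCGAGCATA.
Its sequence written 5'→3' is the reverse complement: TATGCTCGG.

5'-TATGCTCGG-3'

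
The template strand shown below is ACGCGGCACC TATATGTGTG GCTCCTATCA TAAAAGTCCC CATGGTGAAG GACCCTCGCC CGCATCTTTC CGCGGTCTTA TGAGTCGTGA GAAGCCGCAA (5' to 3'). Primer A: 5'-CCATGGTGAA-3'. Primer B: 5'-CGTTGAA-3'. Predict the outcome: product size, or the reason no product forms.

No product — primer B has no binding site in the template.

Primer B (CGTTGAA) does not match the top strand, and its reverse complement TTCAACG does not match either.
With no annealing site for primer B, no amplification occurs.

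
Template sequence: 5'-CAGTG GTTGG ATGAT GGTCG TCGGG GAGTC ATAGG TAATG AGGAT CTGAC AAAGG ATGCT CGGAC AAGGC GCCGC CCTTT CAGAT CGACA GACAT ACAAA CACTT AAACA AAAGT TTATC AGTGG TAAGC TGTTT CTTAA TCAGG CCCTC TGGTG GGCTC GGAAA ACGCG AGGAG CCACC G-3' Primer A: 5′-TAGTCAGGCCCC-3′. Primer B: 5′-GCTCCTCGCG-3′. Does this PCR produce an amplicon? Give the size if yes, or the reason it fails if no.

Primer A (TAGTCAGGCCCC) does not match the top strand, and its reverse complement GGGGCCTGACTA does not match either.
With no annealing site for primer A, no amplification occurs.

No product — primer A has no binding site in the template.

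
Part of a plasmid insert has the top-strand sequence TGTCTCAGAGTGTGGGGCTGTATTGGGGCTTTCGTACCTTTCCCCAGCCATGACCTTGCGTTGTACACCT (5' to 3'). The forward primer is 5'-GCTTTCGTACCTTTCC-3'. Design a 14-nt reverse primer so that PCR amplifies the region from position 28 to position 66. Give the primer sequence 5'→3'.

5'-GTACAACGCAAGGT-3'

The product's 3' end on the top strand is position 66.
The reverse primer anneals to the top strand over positions 53–66, i.e. to ACCTTGCGTTGTAC.
Its sequence written 5'→3' is the reverse complement: GTACAACGCAAGGT.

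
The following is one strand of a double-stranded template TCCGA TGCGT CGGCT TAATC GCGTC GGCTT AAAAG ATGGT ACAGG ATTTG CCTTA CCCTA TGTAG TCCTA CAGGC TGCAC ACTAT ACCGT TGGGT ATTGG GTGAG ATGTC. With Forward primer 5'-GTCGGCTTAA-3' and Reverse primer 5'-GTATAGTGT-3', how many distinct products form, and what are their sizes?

The forward primer GTCGGCTTAA matches the top strand at positions 9–18, 23–32.
The reverse primer's reverse complement is ACACTATAC, matching at positions 79–87.
Each forward site pairs with the reverse site to give a product ending at position 87: sizes 79, 65 bp.

Two products: 79 bp, 65 bp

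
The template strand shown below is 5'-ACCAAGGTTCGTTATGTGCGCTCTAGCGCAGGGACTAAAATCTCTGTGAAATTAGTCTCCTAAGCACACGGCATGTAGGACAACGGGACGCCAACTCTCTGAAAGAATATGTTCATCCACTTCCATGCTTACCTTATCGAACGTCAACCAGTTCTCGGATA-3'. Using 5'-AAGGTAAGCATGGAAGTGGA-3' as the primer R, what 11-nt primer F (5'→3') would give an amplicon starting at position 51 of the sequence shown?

The reverse primer's reverse complement TCCACTTCCATGCTTACCTT matches the template at positions 116–135; the product starts at position 51.
The forward primer is identical to the top strand over positions 51–61: ATTAGTCTCCT.

5'-ATTAGTCTCCT-3'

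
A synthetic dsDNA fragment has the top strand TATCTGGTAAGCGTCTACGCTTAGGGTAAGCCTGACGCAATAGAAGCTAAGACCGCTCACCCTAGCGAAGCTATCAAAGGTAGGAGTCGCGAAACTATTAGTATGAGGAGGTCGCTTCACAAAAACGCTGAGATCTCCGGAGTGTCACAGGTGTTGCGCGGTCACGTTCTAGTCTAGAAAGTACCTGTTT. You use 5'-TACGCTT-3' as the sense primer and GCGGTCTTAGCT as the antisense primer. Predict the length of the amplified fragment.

41 bp

Forward primer TACGCTT is found on the top strand at positions 16–22.
Taking the reverse complement of GCGGTCTTAGCT gives AGCTAAGACCGC, found at positions 45–56 on the template; the primer anneals here to the top strand with its 3' end pointing upstream.
The product runs from position 16 to position 56, so its length is 56 − 16 + 1 = 41 bp.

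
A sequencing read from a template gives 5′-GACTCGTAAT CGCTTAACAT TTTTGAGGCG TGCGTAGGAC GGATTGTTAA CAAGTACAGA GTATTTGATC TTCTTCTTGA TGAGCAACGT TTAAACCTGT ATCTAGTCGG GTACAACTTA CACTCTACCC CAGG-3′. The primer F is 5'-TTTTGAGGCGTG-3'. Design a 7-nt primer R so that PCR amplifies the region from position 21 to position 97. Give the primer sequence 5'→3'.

The product's 3' end on the top strand is position 97.
The reverse primer anneals to the top strand over positions 91–97, i.e. to TTAAACC.
Its sequence written 5'→3' is the reverse complement: GGTTTAA.

5'-GGTTTAA-3'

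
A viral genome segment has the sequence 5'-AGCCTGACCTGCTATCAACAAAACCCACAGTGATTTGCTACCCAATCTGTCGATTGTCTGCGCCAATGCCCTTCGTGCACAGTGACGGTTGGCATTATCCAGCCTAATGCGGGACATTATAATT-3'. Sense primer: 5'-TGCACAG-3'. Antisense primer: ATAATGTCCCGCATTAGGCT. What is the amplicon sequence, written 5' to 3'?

Forward primer TGCACAG is found on the top strand at positions 76–82.
The reverse primer's reverse complement is AGCCTAATGCGGGACATTAT, which matches the template at positions 101–120.
The product is the template from position 76 through 120 (45 bp).

5'-TGCACAGTGACGGTTGGCATTATCCAGCCTAATGCGGGACATTAT-3'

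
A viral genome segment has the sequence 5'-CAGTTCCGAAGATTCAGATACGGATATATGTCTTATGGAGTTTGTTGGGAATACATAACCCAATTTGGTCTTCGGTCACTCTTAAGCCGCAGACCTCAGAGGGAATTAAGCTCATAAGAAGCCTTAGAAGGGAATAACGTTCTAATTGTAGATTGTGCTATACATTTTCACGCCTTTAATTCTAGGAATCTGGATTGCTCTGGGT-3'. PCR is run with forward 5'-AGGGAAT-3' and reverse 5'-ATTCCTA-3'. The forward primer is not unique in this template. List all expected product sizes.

The forward primer AGGGAAT matches the top strand at positions 100–106, 129–135.
The reverse primer's reverse complement is TAGGAAT, matching at positions 183–189.
Each forward site pairs with the reverse site to give a product ending at position 189: sizes 90, 61 bp.

90 bp, 61 bp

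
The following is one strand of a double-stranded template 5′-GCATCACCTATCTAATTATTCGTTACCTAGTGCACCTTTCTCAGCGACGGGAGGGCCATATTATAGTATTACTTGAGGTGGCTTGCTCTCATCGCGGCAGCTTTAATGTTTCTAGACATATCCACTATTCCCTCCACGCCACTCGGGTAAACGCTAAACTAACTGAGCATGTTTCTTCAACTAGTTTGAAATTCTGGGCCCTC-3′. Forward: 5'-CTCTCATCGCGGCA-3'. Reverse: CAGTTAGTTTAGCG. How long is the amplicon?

80 bp

Forward primer CTCTCATCGCGGCA is found on the top strand at positions 86–99.
The reverse primer's reverse complement is CGCTAAACTAACTG, which matches the template at positions 152–165.
The product runs from position 86 to position 165, so its length is 165 − 86 + 1 = 80 bp.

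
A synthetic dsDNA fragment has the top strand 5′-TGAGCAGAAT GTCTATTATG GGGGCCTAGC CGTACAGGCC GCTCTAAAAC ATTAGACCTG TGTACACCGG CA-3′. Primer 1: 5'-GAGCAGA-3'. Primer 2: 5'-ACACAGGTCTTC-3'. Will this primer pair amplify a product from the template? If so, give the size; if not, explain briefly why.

Primer 2 (ACACAGGTCTTC) does not match the top strand, and its reverse complement GAAGACCTGTGT does not match either.
With no annealing site for primer 2, no amplification occurs.

No product — primer 2 has no binding site in the template.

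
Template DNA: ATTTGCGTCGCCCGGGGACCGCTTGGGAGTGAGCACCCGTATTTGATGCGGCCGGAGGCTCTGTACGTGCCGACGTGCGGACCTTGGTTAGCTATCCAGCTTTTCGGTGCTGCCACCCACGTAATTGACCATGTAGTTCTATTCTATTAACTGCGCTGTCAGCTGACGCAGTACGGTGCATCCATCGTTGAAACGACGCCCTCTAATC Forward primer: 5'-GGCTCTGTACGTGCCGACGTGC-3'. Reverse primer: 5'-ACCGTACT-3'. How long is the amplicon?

Scanning the template, GGCTCTGTACGTGCCGACGTGC occurs at positions 57–78; this primer anneals to the bottom strand there with its 3' end pointing downstream.
The reverse primer's reverse complement is AGTACGGT, which matches the template at positions 170–177.
Product length = (reverse-primer end) − (forward-primer start) + 1 = 177 − 57 + 1 = 121 bp.

121 bp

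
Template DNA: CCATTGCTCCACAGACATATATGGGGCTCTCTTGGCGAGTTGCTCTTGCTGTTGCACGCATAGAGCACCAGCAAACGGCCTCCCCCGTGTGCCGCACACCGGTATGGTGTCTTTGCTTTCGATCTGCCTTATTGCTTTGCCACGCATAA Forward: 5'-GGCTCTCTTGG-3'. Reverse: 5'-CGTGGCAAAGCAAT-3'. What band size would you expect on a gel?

Forward primer GGCTCTCTTGG is found on the top strand at positions 25–35.
The reverse primer's reverse complement is ATTGCTTTGCCACG, which matches the template at positions 131–144.
Product length = (reverse-primer end) − (forward-primer start) + 1 = 144 − 25 + 1 = 120 bp.

120 bp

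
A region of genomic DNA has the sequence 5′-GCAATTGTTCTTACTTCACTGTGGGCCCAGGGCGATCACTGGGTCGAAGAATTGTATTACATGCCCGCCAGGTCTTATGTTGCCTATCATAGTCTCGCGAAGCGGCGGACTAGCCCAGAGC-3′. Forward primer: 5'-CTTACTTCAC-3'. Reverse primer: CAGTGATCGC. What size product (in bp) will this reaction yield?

32 bp

Forward primer CTTACTTCAC is found on the top strand at positions 10–19.
The reverse primer's reverse complement is GCGATCACTG, which matches the template at positions 32–41.
The product runs from position 10 to position 41, so its length is 41 − 10 + 1 = 32 bp.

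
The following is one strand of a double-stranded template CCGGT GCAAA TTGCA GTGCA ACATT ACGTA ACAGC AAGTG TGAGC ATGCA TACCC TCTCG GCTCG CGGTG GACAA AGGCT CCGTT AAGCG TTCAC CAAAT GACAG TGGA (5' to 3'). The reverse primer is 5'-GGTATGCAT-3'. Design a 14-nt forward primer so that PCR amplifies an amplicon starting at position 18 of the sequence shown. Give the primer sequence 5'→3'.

The reverse primer's reverse complement ATGCATACC matches the template at positions 46–54; the product starts at position 18.
The forward primer is identical to the top strand over positions 18–31: GCAACATTACGTAA.

5'-GCAACATTACGTAA-3'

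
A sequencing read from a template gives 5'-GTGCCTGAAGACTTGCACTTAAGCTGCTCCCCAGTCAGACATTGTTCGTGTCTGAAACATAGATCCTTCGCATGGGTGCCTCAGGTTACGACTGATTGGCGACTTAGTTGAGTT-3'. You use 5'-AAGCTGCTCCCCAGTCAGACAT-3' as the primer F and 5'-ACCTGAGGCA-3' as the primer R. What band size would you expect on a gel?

66 bp

Scanning the template, AAGCTGCTCCCCAGTCAGACAT occurs at positions 21–42; this primer anneals to the bottom strand there with its 3' end pointing downstream.
Taking the reverse complement of ACCTGAGGCA gives TGCCTCAGGT, found at positions 77–86 on the template; the primer anneals here to the top strand with its 3' end pointing upstream.
The product runs from position 21 to position 86, so its length is 86 − 21 + 1 = 66 bp.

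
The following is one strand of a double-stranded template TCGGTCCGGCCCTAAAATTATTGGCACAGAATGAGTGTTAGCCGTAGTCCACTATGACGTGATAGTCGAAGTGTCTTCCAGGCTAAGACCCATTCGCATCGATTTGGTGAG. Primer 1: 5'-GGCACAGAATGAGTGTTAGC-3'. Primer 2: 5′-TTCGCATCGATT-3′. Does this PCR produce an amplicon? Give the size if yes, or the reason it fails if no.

Primer 1 (GGCACAGAATGAGTGTTAGC) matches the top strand at positions 23–42 (3' end points downstream).
Primer 2 (TTCGCATCGATT) also matches the top strand directly, at positions 93–104 — its reverse complement AATCGATGCGAA is not present.
Both primers anneal to the bottom strand with 3' ends pointing the same way, so neither can prime synthesis back toward the other.

No product — both primers anneal to the same strand and extend in the same direction.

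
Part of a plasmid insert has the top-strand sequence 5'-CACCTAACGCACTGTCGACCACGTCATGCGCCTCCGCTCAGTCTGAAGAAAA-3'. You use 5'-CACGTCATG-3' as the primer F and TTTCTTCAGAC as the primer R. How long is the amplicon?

32 bp

The forward primer matches the template at positions 20–28.
The reverse primer's reverse complement is GTCTGAAGAAA, which matches the template at positions 41–51.
Amplicon spans positions 20–51: 32 bp.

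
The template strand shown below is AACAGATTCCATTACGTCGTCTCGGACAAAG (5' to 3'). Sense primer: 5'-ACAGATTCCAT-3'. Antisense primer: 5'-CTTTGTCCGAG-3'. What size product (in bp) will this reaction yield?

Scanning the template, ACAGATTCCAT occurs at positions 2–12; this primer anneals to the bottom strand there with its 3' end pointing downstream.
Reverse complement of the reverse primer: CTCGGACAAAG. This occurs on the top strand at positions 21–31.
The product runs from position 2 to position 31, so its length is 31 − 2 + 1 = 30 bp.

30 bp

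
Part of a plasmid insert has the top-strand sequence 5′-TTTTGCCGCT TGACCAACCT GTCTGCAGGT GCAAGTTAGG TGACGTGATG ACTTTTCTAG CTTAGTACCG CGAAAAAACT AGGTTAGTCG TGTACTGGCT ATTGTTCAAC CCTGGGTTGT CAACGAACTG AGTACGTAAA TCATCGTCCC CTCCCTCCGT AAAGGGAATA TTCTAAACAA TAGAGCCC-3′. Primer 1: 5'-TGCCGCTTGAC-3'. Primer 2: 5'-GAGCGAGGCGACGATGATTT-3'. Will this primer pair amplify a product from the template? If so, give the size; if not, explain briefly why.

Primer 2 (GAGCGAGGCGACGATGATTT) does not match the top strand, and its reverse complement AAATCATCGTCGCCTCGCTC does not match either.
With no annealing site for primer 2, no amplification occurs.

No product — primer 2 has no binding site in the template.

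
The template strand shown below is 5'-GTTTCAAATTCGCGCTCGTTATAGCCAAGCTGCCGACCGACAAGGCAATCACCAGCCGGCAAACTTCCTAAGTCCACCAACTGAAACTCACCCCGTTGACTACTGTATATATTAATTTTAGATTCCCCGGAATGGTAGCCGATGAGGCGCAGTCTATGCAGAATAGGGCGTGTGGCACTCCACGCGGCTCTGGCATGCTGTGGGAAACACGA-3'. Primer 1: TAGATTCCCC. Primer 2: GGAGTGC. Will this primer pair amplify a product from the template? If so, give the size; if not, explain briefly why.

Yes — a 63 bp product.

Primer 1 (TAGATTCCCC) matches the top strand at positions 119–128; it acts as a forward primer.
Primer 2's reverse complement is GCACTCC, matching the top strand at positions 175–181; it acts as a reverse primer.
The 3' ends face each other across positions 119–181, giving a 63 bp product.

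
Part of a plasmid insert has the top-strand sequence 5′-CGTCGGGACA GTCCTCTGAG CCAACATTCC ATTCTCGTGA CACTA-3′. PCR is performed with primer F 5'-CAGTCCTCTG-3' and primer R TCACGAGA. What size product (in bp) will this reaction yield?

32 bp

Forward primer CAGTCCTCTG is found on the top strand at positions 9–18.
The reverse primer's reverse complement is TCTCGTGA, which matches the template at positions 33–40.
Amplicon spans positions 9–40: 32 bp.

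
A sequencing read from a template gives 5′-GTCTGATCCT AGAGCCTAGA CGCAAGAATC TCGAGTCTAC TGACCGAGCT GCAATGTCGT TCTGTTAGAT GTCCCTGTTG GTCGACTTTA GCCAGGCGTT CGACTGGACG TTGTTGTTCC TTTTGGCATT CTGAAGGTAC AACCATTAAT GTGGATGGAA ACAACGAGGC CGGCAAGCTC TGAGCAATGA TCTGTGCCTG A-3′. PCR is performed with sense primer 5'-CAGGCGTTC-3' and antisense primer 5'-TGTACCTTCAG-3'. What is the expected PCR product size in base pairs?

49 bp

Forward primer CAGGCGTTC is found on the top strand at positions 93–101.
Reverse complement of the reverse primer: CTGAAGGTACA. This occurs on the top strand at positions 131–141.
Amplicon spans positions 93–141: 49 bp.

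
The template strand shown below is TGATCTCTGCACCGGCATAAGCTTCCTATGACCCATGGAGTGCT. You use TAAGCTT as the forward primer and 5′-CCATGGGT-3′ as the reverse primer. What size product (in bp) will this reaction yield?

21 bp

The forward primer matches the template at positions 18–24.
The reverse primer's reverse complement is ACCCATGG, which matches the template at positions 31–38.
The product runs from position 18 to position 38, so its length is 38 − 18 + 1 = 21 bp.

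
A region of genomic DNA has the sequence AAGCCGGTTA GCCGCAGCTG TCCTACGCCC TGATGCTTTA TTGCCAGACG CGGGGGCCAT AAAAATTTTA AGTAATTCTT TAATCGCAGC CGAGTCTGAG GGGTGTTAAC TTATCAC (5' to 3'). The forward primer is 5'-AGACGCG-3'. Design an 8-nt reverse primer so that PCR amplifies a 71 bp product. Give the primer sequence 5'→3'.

5'-TGATAAGT-3'

The forward primer binds at positions 46–52, so a 71 bp product ends at position 46 + 71 − 1 = 116.
The reverse primer anneals to the top strand over positions 109–116, i.e. to ACTTATCA.
Its sequence written 5'→3' is the reverse complement: TGATAAGT.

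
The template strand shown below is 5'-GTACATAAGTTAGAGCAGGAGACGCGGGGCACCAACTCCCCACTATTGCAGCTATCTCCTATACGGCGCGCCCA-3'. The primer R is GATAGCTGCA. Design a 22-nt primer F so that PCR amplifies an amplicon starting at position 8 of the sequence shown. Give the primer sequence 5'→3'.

The reverse primer's reverse complement TGCAGCTATC matches the template at positions 47–56; the product starts at position 8.
The forward primer is identical to the top strand over positions 8–29: AGTTAGAGCAGGAGACGCGGGG.

5'-AGTTAGAGCAGGAGACGCGGGG-3'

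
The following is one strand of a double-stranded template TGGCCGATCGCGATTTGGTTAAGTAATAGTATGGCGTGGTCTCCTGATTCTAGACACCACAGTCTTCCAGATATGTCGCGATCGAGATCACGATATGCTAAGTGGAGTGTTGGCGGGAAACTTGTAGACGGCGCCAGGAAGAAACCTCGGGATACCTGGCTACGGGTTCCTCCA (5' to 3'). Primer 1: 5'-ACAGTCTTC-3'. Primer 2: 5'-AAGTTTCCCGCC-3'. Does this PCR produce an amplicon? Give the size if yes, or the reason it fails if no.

Yes — a 65 bp product.

Primer 1 (ACAGTCTTC) matches the top strand at positions 59–67; it acts as a forward primer.
Primer 2's reverse complement is GGCGGGAAACTT, matching the top strand at positions 112–123; it acts as a reverse primer.
The 3' ends face each other across positions 59–123, giving a 65 bp product.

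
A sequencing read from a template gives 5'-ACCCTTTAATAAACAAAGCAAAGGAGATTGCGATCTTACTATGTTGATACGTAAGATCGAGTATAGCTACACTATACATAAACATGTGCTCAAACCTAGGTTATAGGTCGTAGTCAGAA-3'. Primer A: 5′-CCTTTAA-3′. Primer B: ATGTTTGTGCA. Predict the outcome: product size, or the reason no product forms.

No product — primer B has no binding site in the template.

Primer B (ATGTTTGTGCA) does not match the top strand, and its reverse complement TGCACAAACAT does not match either.
With no annealing site for primer B, no amplification occurs.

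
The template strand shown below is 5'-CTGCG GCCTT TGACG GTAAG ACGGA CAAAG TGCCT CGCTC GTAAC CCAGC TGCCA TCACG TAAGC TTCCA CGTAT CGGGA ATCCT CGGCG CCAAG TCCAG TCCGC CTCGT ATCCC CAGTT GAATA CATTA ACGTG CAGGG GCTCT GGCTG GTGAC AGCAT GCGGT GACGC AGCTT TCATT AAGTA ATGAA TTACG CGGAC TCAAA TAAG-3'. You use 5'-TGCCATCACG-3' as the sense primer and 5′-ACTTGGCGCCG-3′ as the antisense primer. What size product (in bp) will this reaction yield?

46 bp

The forward primer matches the template at positions 51–60.
Taking the reverse complement of ACTTGGCGCCG gives CGGCGCCAAGT, found at positions 86–96 on the template; the primer anneals here to the top strand with its 3' end pointing upstream.
The product runs from position 51 to position 96, so its length is 96 − 51 + 1 = 46 bp.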